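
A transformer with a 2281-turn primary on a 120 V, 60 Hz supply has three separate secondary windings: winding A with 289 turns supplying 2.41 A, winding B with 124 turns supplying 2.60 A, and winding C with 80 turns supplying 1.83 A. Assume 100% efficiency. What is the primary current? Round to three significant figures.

V_A = 120 × 289/2281 = 15.204 V; V_B = 120 × 124/2281 = 6.5235 V; V_C = 120 × 80/2281 = 4.2087 V.
P_out = V_A I_A + V_B I_B + V_C I_C = 15.204×2.41 + 6.5235×2.60 + 4.2087×1.83 = 36.641 + 16.961 + 7.7019 = 61.304 W.
Ideal ⇒ P_in = P_out, so I_p = P_out/V_p = 61.304/120 = 0.511 A.

I_p ≈ 0.511 A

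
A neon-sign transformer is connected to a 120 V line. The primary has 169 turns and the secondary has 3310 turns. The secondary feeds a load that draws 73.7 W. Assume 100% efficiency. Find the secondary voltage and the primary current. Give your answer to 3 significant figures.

V_s = V_p × N_s/N_p = 120 × 3310/169 = 2350.3 V.
I_s = P/V_s = 73.7/2350.3 = 0.031358 A.
I_p = I_s × N_s/N_p = 0.031358 × 3310/169 = 0.614 A.

V_s ≈ 2350 V, I_p ≈ 0.614 A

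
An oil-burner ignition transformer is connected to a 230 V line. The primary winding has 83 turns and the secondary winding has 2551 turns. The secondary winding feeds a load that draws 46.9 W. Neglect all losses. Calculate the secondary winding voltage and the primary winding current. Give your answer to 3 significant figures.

V_s ≈ 7070 V, I_p ≈ 0.204 A

V_s = V_p × N_s/N_p = 230 × 2551/83 = 7069.0 V.
I_s = P/V_s = 46.9/7069.0 = 0.0066346 A.
I_p = I_s × N_s/N_p = 0.0066346 × 2551/83 = 0.204 A.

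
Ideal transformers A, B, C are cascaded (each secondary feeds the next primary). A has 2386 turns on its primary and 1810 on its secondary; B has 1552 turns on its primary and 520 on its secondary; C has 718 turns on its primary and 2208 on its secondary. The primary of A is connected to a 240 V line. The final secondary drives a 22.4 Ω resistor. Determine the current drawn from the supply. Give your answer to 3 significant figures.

After A: V = 240.00 × 1810/2386 = 182.06 V.
After B: V = 182.06 × 520/1552 = 61.000 V.
After C: V = 61.000 × 2208/718 = 187.59 V.
I_load = 187.59/22.4 = 8.3745 A, so P_out = 187.59 × 8.3745 = 1571.0 W.
All ideal ⇒ P_in = P_out, so I_supply = 1571.0/240 = 6.55 A.

I_supply ≈ 6.55 A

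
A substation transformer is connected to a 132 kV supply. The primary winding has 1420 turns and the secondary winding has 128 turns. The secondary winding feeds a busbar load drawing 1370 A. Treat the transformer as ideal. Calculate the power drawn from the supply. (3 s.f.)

I_p = I_s × N_s/N_p = 1370 × 128/1420 = 123.49 A.
P = V_p I_p = 132000 × 123.49 = 1.63×10^7 W.

P ≈ 1.63×10^7 W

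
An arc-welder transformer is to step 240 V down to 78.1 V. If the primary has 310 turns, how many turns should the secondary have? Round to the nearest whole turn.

N_s = 101 turns

N_s/N_p = V_s/V_p, so N_s = 310 × 78.1/240 = 100.9 ≈ 101 turns.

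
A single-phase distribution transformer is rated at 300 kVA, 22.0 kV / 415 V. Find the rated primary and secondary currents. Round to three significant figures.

I_p ≈ 13.6 A, I_s ≈ 723 A

I_p = S/V_p = 300000/22000 = 13.6 A.
I_s = S/V_s = 300000/415 = 723 A.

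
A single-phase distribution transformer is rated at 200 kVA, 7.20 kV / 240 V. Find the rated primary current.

I_p ≈ 27.8 A

I_p = S/V_p = 200000/7200 = 27.8 A.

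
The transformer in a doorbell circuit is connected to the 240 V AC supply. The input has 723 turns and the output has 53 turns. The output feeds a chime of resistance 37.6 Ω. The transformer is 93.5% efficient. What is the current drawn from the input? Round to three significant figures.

V_out = 240 × 53/723 = 17.593 V.
I_out = V_out/R = 17.593/37.6 = 0.46791 A.
P_out = V_out I_out = 17.593 × 0.46791 = 8.2321 W.
P_in = P_out/η = 8.2321/0.935 = 8.8044 W.
I_in = P_in/V_in = 8.8044/240 = 0.0367 A.

I_in ≈ 0.0367 A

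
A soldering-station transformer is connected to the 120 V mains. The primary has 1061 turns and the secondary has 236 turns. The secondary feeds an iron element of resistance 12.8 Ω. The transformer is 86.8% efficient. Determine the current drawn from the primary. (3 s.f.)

V_s = 120 × 236/1061 = 26.692 V.
I_s = V_s/R = 26.692/12.8 = 2.0853 A.
P_out = V_s I_s = 26.692 × 2.0853 = 55.660 W.
P_in = P_out/η = 55.660/0.868 = 64.125 W.
I_p = P_in/V_p = 64.125/120 = 0.534 A.

I_p ≈ 0.534 A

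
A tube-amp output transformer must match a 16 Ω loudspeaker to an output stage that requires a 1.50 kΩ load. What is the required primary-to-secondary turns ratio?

N_p/N_s ≈ 9.68

Z_p/Z_s = (N_p/N_s)², so N_p/N_s = √(1500/16) = √93.8 = 9.68.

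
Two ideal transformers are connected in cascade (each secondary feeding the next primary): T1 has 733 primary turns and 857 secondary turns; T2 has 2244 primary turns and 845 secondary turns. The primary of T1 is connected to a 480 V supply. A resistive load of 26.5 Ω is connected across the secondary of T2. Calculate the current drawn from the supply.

I_supply ≈ 3.51 A

After T1: V = 480.00 × 857/733 = 561.20 V.
After T2: V = 561.20 × 845/2244 = 211.33 V.
I_load = 211.33/26.5 = 7.9745 A, so P_out = 211.33 × 7.9745 = 1685.2 W.
All ideal ⇒ P_in = P_out, so I_supply = 1685.2/480 = 3.51 A.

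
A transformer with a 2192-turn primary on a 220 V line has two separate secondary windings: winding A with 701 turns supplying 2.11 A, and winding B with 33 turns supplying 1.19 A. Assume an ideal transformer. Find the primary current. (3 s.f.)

V_A = 220 × 701/2192 = 70.356 V; V_B = 220 × 33/2192 = 3.3120 V.
P_out = V_A I_A + V_B I_B = 70.356×2.11 + 3.3120×1.19 = 148.45 + 3.9413 = 152.39 W.
Ideal ⇒ P_in = P_out, so I_p = P_out/V_p = 152.39/220 = 0.693 A.

I_p ≈ 0.693 A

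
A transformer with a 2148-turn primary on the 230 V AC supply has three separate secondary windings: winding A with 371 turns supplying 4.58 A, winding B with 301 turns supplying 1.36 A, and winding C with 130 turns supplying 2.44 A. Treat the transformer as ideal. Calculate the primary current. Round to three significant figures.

I_p ≈ 1.13 A

V_A = 230 × 371/2148 = 39.725 V; V_B = 230 × 301/2148 = 32.230 V; V_C = 230 × 130/2148 = 13.920 V.
P_out = V_A I_A + V_B I_B + V_C I_C = 39.725×4.58 + 32.230×1.36 + 13.920×2.44 = 181.94 + 43.833 + 33.965 = 259.74 W.
Ideal ⇒ P_in = P_out, so I_p = P_out/V_p = 259.74/230 = 1.13 A.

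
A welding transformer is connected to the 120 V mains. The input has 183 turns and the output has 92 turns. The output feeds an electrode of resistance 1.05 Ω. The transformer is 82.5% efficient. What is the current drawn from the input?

V_out = 120 × 92/183 = 60.328 V.
I_out = V_out/R = 60.328/1.05 = 57.455 A.
P_out = V_out I_out = 60.328 × 57.455 = 3466.1 W.
P_in = P_out/η = 3466.1/0.825 = 4201.4 W.
I_in = P_in/V_in = 4201.4/120 = 35.0 A.

I_in ≈ 35.0 A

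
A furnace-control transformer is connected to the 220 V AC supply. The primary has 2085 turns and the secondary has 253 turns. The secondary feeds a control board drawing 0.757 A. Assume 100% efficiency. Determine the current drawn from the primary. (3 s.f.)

For an ideal transformer I_p N_p = I_s N_s, so I_p = 0.757 × 253/2085 = 0.0919 A.

I_p ≈ 0.0919 A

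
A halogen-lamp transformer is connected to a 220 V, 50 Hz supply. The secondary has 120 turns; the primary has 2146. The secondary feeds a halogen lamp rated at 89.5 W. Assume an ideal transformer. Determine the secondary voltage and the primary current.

V_s = V_p × N_s/N_p = 220 × 120/2146 = 12.302 V.
I_s = P/V_s = 89.5/12.302 = 7.2753 A.
I_p = I_s × N_s/N_p = 7.2753 × 120/2146 = 0.407 A.

V_s ≈ 12.3 V, I_p ≈ 0.407 A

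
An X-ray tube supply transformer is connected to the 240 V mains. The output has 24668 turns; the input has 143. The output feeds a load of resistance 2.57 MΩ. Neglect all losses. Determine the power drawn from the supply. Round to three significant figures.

P ≈ 667 W

V_out = V_in × N_out/N_in = 240 × 24668/143 = 41401 V.
I_out = V_out/R = 41401/(2.57×10^6) = 0.016109 A.
I_in = I_out × N_out/N_in = 0.016109 × 24668/143 = 2.7789 A.
P = V_in I_in = 240 × 2.7789 = 667 W.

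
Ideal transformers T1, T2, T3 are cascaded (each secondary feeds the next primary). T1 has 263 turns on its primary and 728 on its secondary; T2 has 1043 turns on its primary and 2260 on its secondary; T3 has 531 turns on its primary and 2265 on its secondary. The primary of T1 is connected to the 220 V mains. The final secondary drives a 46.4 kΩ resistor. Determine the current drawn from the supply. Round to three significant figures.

I_supply ≈ 3.10 A

Secondary of T1: V = 220.00 × 728/263 = 608.97 V.
Secondary of T2: V = 608.97 × 2260/1043 = 1319.5 V.
Secondary of T3: V = 1319.5 × 2265/531 = 5628.5 V.
I_load = 5628.5/46400 = 0.12130 A, so P_out = 5628.5 × 0.12130 = 682.77 W.
All ideal ⇒ P_in = P_out, so I_supply = 682.77/220 = 3.10 A.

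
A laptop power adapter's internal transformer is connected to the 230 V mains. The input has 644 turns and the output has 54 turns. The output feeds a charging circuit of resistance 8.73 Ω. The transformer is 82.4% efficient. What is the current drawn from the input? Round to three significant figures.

V_out = 230 × 54/644 = 19.286 V.
I_out = V_out/R = 19.286/8.73 = 2.2091 A.
P_out = V_out I_out = 19.286 × 2.2091 = 42.605 W.
P_in = P_out/η = 42.605/0.824 = 51.705 W.
I_in = P_in/V_in = 51.705/230 = 0.225 A.

I_in ≈ 0.225 A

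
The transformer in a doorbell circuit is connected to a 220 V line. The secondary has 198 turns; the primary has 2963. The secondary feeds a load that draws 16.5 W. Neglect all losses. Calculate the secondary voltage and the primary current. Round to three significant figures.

V_s = V_p × N_s/N_p = 220 × 198/2963 = 14.701 V.
I_s = P/V_s = 16.5/14.701 = 1.1223 A.
I_p = I_s × N_s/N_p = 1.1223 × 198/2963 = 0.0750 A.

V_s ≈ 14.7 V, I_p ≈ 0.0750 A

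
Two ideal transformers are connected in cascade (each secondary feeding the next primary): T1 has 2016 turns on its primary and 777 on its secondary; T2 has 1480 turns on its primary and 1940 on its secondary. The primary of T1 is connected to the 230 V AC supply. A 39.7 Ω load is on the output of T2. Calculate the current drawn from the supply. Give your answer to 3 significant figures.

I_supply ≈ 1.48 A

Secondary of T1: V = 230.00 × 777/2016 = 88.646 V.
Secondary of T2: V = 88.646 × 1940/1480 = 116.20 V.
I_load = 116.20/39.7 = 2.9269 A, so P_out = 116.20 × 2.9269 = 340.10 W.
All ideal ⇒ P_in = P_out, so I_supply = 340.10/230 = 1.48 A.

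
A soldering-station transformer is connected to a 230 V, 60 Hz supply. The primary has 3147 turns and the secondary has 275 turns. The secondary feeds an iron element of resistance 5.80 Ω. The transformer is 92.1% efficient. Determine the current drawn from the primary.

V_s = 230 × 275/3147 = 20.099 V.
I_s = V_s/R = 20.099/5.80 = 3.4653 A.
P_out = V_s I_s = 20.099 × 3.4653 = 69.647 W.
P_in = P_out/η = 69.647/0.921 = 75.621 W.
I_p = P_in/V_p = 75.621/230 = 0.329 A.

I_p ≈ 0.329 A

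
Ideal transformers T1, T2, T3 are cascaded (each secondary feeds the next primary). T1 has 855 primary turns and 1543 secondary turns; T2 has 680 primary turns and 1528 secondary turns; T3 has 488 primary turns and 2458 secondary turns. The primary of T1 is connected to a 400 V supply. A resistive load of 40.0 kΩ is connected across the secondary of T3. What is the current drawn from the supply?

Secondary of T1: V = 400.00 × 1543/855 = 721.87 V.
Secondary of T2: V = 721.87 × 1528/680 = 1622.1 V.
Secondary of T3: V = 1622.1 × 2458/488 = 8170.3 V.
I_load = 8170.3/40000 = 0.20426 A, so P_out = 8170.3 × 0.20426 = 1668.8 W.
All ideal ⇒ P_in = P_out, so I_supply = 1668.8/400 = 4.17 A.

I_supply ≈ 4.17 A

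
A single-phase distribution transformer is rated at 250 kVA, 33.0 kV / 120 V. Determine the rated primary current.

I_p = S/V_p = 250000/33000 = 7.58 A.

I_p ≈ 7.58 A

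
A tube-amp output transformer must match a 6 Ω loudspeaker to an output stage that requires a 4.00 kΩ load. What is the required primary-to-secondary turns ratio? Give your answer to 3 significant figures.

N_p/N_s ≈ 25.8

Z_p/Z_s = (N_p/N_s)², so N_p/N_s = √(4000/6) = √667 = 25.8.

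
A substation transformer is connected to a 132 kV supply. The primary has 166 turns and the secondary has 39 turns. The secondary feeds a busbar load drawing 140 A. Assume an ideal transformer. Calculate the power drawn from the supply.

I_p = I_s × N_s/N_p = 140 × 39/166 = 32.892 A.
P = V_p I_p = 132000 × 32.892 = 4.34×10^6 W.

P ≈ 4.34×10^6 W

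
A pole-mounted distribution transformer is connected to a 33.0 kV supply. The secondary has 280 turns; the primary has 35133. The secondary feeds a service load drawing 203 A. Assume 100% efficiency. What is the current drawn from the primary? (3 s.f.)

I_p ≈ 1.62 A

For an ideal transformer I_p N_p = I_s N_s, so I_p = 203 × 280/35133 = 1.62 A.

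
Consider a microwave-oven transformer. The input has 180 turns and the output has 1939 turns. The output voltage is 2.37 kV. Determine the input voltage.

V_in ≈ 220 V

V_in/V_out = N_in/N_out, so V_in = 2370 × 180/1939 = 220 V.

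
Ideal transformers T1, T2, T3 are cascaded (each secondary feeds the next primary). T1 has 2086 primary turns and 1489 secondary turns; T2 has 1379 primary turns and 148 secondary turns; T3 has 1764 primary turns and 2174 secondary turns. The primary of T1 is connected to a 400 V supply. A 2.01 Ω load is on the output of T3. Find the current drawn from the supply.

I_supply ≈ 1.77 A

After T1: V = 400.00 × 1489/2086 = 285.52 V.
After T2: V = 285.52 × 148/1379 = 30.643 V.
After T3: V = 30.643 × 2174/1764 = 37.766 V.
I_load = 37.766/2.01 = 18.789 A, so P_out = 37.766 × 18.789 = 709.58 W.
All ideal ⇒ P_in = P_out, so I_supply = 709.58/400 = 1.77 A.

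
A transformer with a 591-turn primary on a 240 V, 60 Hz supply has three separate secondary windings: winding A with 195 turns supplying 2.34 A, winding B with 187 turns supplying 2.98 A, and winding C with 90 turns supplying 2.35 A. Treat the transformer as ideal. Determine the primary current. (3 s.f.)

I_p ≈ 2.07 A

V_A = 240 × 195/591 = 79.188 V; V_B = 240 × 187/591 = 75.939 V; V_C = 240 × 90/591 = 36.548 V.
P_out = V_A I_A + V_B I_B + V_C I_C = 79.188×2.34 + 75.939×2.98 + 36.548×2.35 = 185.30 + 226.30 + 85.888 = 497.49 W.
Ideal ⇒ P_in = P_out, so I_p = P_out/V_p = 497.49/240 = 2.07 A.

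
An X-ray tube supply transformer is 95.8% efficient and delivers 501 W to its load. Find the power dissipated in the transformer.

P_loss ≈ 22.0 W

P_in = P_out/η = 501/0.958 = 522.965 W.
P_loss = P_in − P_out = 522.965 − 501 = 22.0 W.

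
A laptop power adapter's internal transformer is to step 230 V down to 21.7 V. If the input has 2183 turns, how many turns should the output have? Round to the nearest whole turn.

N_out = 206 turns

N_out/N_in = V_out/V_in, so N_out = 2183 × 21.7/230 = 206.0 ≈ 206 turns.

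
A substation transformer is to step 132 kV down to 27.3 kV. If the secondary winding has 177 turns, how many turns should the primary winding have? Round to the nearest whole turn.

N_p/N_s = V_p/V_s, so N_p = 177 × 132000/27300 = 855.8 ≈ 856 turns.

N_p = 856 turns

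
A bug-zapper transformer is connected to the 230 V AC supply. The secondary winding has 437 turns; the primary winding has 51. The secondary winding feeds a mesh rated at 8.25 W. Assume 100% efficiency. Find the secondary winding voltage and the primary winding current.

V_s = V_p × N_s/N_p = 230 × 437/51 = 1970.8 V.
I_s = P/V_s = 8.25/1970.8 = 0.0041862 A.
I_p = I_s × N_s/N_p = 0.0041862 × 437/51 = 0.0359 A.

V_s ≈ 1970 V, I_p ≈ 0.0359 A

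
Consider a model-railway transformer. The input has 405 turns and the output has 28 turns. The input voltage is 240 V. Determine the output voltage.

V_out ≈ 16.6 V

V_out/V_in = N_out/N_in, so V_out = 240 × 28/405 = 16.6 V.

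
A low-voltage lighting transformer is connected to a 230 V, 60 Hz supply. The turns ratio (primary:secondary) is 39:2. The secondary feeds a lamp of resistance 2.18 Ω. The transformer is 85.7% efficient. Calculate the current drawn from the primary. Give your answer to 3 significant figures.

V_s = 230 × 2/39 = 11.795 V.
I_s = V_s/R = 11.795/2.18 = 5.4105 A.
P_out = V_s I_s = 11.795 × 5.4105 = 63.816 W.
P_in = P_out/η = 63.816/0.857 = 74.464 W.
I_p = P_in/V_p = 74.464/230 = 0.324 A.

I_p ≈ 0.324 A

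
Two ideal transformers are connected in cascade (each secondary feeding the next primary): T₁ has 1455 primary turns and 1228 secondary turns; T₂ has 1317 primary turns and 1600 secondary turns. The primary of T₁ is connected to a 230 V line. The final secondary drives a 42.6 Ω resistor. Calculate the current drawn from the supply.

I_supply ≈ 5.68 A

Secondary of T₁: V = 230.00 × 1228/1455 = 194.12 V.
Secondary of T₂: V = 194.12 × 1600/1317 = 235.83 V.
I_load = 235.83/42.6 = 5.5359 A, so P_out = 235.83 × 5.5359 = 1305.5 W.
All ideal ⇒ P_in = P_out, so I_supply = 1305.5/230 = 5.68 A.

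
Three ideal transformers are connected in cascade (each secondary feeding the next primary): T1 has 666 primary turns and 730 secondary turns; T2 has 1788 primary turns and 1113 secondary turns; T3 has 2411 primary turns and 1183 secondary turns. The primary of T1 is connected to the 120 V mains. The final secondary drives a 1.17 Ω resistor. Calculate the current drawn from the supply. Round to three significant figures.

After T1: V = 120.00 × 730/666 = 131.53 V.
After T2: V = 131.53 × 1113/1788 = 81.876 V.
After T3: V = 81.876 × 1183/2411 = 40.174 V.
I_load = 40.174/1.17 = 34.337 A, so P_out = 40.174 × 34.337 = 1379.4 W.
All ideal ⇒ P_in = P_out, so I_supply = 1379.4/120 = 11.5 A.

I_supply ≈ 11.5 A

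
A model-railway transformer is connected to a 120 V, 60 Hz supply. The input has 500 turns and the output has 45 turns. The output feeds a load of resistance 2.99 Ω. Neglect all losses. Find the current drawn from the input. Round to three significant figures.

V_out = V_in × N_out/N_in = 120 × 45/500 = 10.800 V.
I_out = V_out/R = 10.800/2.99 = 3.6120 A.
For an ideal transformer I_in N_in = I_out N_out, so I_in = 3.6120 × 45/500 = 0.325 A.

I_in ≈ 0.325 A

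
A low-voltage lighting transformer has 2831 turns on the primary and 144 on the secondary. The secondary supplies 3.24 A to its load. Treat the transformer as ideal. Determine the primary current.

For an ideal transformer I_p/I_s = N_s/N_p, so I_p = 3.24 × 144/2831 = 0.165 A.

I_p ≈ 0.165 A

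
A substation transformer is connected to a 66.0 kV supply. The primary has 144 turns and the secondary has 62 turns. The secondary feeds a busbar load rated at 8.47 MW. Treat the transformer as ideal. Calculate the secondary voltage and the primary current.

V_s ≈ 28400 V, I_p ≈ 128 A

V_s = V_p × N_s/N_p = 66000 × 62/144 = 28417 V.
I_s = P/V_s = 8.47×10^6/28417 = 298.06 A.
I_p = I_s × N_s/N_p = 298.06 × 62/144 = 128 A.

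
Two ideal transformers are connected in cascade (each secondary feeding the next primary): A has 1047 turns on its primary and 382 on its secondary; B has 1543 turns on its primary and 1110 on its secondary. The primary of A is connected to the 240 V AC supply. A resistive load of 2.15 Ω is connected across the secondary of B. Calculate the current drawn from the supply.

I_supply ≈ 7.69 A

Secondary of A: V = 240.00 × 382/1047 = 87.564 V.
Secondary of B: V = 87.564 × 1110/1543 = 62.992 V.
I_load = 62.992/2.15 = 29.299 A, so P_out = 62.992 × 29.299 = 1845.6 W.
All ideal ⇒ P_in = P_out, so I_supply = 1845.6/240 = 7.69 A.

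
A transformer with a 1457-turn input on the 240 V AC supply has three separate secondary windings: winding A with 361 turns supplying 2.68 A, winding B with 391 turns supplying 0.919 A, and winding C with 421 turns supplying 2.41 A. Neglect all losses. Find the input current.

I_in ≈ 1.61 A

V_A = 240 × 361/1457 = 59.465 V; V_B = 240 × 391/1457 = 64.406 V; V_C = 240 × 421/1457 = 69.348 V.
P_out = V_A I_A + V_B I_B + V_C I_C = 59.465×2.68 + 64.406×0.919 + 69.348×2.41 = 159.37 + 59.189 + 167.13 = 385.68 W.
Ideal ⇒ P_in = P_out, so I_in = P_out/V_in = 385.68/240 = 1.61 A.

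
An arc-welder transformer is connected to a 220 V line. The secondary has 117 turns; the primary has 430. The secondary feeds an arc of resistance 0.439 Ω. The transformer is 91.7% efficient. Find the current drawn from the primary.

V_s = 220 × 117/430 = 59.860 V.
I_s = V_s/R = 59.860/0.439 = 136.36 A.
P_out = V_s I_s = 59.860 × 136.36 = 8162.4 W.
P_in = P_out/η = 8162.4/0.917 = 8901.2 W.
I_p = P_in/V_p = 8901.2/220 = 40.5 A.

I_p ≈ 40.5 A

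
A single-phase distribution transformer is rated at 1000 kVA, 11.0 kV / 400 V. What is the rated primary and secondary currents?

I_p ≈ 90.9 A, I_s ≈ 2500 A

I_p = S/V_p = 1000000/11000 = 90.9 A.
I_s = S/V_s = 1000000/400 = 2500 A.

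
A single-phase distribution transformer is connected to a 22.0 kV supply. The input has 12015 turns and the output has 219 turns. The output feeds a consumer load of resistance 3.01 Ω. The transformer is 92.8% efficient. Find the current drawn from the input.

V_out = 22000 × 219/12015 = 401.00 V.
I_out = V_out/R = 401.00/3.01 = 133.22 A.
P_out = V_out I_out = 401.00 × 133.22 = 53422 W.
P_in = P_out/η = 53422/0.928 = 57567 W.
I_in = P_in/V_in = 57567/22000 = 2.62 A.

I_in ≈ 2.62 A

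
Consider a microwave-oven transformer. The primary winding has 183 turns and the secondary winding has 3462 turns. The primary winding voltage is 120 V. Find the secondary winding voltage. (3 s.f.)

V_s ≈ 2270 V

V_s/V_p = N_s/N_p, so V_s = 120 × 3462/183 = 2270 V.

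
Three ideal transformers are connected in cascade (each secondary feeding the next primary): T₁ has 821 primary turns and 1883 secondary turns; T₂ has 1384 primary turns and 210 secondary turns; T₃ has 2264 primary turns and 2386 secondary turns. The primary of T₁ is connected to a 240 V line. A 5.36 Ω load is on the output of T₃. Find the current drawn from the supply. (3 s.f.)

I_supply ≈ 6.02 A

After T₁: V = 240.00 × 1883/821 = 550.45 V.
After T₂: V = 550.45 × 210/1384 = 83.522 V.
After T₃: V = 83.522 × 2386/2264 = 88.023 V.
I_load = 88.023/5.36 = 16.422 A, so P_out = 88.023 × 16.422 = 1445.5 W.
All ideal ⇒ P_in = P_out, so I_supply = 1445.5/240 = 6.02 A.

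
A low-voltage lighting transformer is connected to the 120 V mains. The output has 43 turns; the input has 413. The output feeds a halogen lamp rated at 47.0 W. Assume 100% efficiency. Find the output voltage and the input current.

V_out ≈ 12.5 V, I_in ≈ 0.392 A

V_out = V_in × N_out/N_in = 120 × 43/413 = 12.494 V.
I_out = P/V_out = 47.0/12.494 = 3.7618 A.
I_in = I_out × N_out/N_in = 3.7618 × 43/413 = 0.392 A.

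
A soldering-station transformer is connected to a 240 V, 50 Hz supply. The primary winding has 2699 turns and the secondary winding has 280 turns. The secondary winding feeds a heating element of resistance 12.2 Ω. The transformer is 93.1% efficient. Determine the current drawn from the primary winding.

V_s = 240 × 280/2699 = 24.898 V.
I_s = V_s/R = 24.898/12.2 = 2.0408 A.
P_out = V_s I_s = 24.898 × 2.0408 = 50.813 W.
P_in = P_out/η = 50.813/0.931 = 54.579 W.
I_p = P_in/V_p = 54.579/240 = 0.227 A.

I_p ≈ 0.227 A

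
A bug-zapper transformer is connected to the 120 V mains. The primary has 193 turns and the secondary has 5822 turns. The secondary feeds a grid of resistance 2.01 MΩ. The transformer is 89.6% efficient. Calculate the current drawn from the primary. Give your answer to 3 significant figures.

I_p ≈ 0.0606 A

V_s = 120 × 5822/193 = 3619.9 V.
I_s = V_s/R = 3619.9/(2.01×10^6) = 0.0018009 A.
P_out = V_s I_s = 3619.9 × 0.0018009 = 6.5192 W.
P_in = P_out/η = 6.5192/0.896 = 7.2759 W.
I_p = P_in/V_p = 7.2759/120 = 0.0606 A.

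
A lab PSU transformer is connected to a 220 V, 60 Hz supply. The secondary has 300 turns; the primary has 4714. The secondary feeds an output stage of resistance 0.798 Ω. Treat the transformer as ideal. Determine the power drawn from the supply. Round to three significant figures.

P ≈ 246 W

V_s = V_p × N_s/N_p = 220 × 300/4714 = 14.001 V.
I_s = V_s/R = 14.001/0.798 = 17.545 A.
I_p = I_s × N_s/N_p = 17.545 × 300/4714 = 1.1166 A.
P = V_p I_p = 220 × 1.1166 = 246 W.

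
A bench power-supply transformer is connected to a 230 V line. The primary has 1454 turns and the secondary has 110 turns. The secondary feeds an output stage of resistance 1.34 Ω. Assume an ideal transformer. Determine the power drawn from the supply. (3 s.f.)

V_s = V_p × N_s/N_p = 230 × 110/1454 = 17.400 V.
I_s = V_s/R = 17.400/1.34 = 12.985 A.
I_p = I_s × N_s/N_p = 12.985 × 110/1454 = 0.98238 A.
P = V_p I_p = 230 × 0.98238 = 226 W.

P ≈ 226 W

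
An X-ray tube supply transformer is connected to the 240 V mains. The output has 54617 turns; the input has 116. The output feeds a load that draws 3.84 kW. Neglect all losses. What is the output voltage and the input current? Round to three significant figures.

V_out ≈ 113000 V, I_in ≈ 16.0 A

V_out = V_in × N_out/N_in = 240 × 54617/116 = 113000 V.
I_out = P/V_out = 3840/113000 = 0.033982 A.
I_in = I_out × N_out/N_in = 0.033982 × 54617/116 = 16.0 A.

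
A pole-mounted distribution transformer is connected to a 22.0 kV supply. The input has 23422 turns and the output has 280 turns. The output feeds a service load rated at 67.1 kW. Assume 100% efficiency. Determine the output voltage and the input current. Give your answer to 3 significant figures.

V_out = V_in × N_out/N_in = 22000 × 280/23422 = 263.00 V.
I_out = P/V_out = 67100/263.00 = 255.13 A.
I_in = I_out × N_out/N_in = 255.13 × 280/23422 = 3.05 A.

V_out ≈ 263 V, I_in ≈ 3.05 A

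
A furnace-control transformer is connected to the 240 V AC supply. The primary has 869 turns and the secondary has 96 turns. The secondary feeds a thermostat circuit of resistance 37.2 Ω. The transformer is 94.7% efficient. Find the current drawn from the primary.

V_s = 240 × 96/869 = 26.513 V.
I_s = V_s/R = 26.513/37.2 = 0.71272 A.
P_out = V_s I_s = 26.513 × 0.71272 = 18.897 W.
P_in = P_out/η = 18.897/0.947 = 19.954 W.
I_p = P_in/V_p = 19.954/240 = 0.0831 A.

I_p ≈ 0.0831 A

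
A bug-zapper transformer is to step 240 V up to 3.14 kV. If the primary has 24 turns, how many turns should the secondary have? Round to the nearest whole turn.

N_s = 314 turns

N_s/N_p = V_s/V_p, so N_s = 24 × 3140/240 = 314.0 ≈ 314 turns.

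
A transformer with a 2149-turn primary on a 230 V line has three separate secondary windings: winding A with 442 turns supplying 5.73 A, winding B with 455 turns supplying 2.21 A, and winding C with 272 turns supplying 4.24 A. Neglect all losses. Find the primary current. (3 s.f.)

V_A = 230 × 442/2149 = 47.306 V; V_B = 230 × 455/2149 = 48.697 V; V_C = 230 × 272/2149 = 29.111 V.
P_out = V_A I_A + V_B I_B + V_C I_C = 47.306×5.73 + 48.697×2.21 + 29.111×4.24 = 271.06 + 107.62 + 123.43 = 502.11 W.
Ideal ⇒ P_in = P_out, so I_p = P_out/V_p = 502.11/230 = 2.18 A.

I_p ≈ 2.18 A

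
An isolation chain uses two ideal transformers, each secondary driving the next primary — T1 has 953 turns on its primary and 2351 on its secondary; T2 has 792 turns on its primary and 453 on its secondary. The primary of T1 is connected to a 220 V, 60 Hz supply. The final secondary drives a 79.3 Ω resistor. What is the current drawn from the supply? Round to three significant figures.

Secondary of T1: V = 220.00 × 2351/953 = 542.73 V.
Secondary of T2: V = 542.73 × 453/792 = 310.42 V.
I_load = 310.42/79.3 = 3.9146 A, so P_out = 310.42 × 3.9146 = 1215.2 W.
All ideal ⇒ P_in = P_out, so I_supply = 1215.2/220 = 5.52 A.

I_supply ≈ 5.52 A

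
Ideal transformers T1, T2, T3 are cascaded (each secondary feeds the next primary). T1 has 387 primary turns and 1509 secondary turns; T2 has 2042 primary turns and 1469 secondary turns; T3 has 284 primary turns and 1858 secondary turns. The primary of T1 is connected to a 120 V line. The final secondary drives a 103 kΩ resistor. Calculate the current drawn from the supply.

I_supply ≈ 0.392 A

After T1: V = 120.00 × 1509/387 = 467.91 V.
After T2: V = 467.91 × 1469/2042 = 336.61 V.
After T3: V = 336.61 × 1858/284 = 2202.2 V.
I_load = 2202.2/103000 = 0.021380 A, so P_out = 2202.2 × 0.021380 = 47.083 W.
All ideal ⇒ P_in = P_out, so I_supply = 47.083/120 = 0.392 A.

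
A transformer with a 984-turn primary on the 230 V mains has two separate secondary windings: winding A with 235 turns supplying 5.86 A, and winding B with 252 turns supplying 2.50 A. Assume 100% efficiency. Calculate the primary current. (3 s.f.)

V_A = 230 × 235/984 = 54.929 V; V_B = 230 × 252/984 = 58.902 V.
P_out = V_A I_A + V_B I_B = 54.929×5.86 + 58.902×2.50 = 321.88 + 147.26 = 469.14 W.
Ideal ⇒ P_in = P_out, so I_p = P_out/V_p = 469.14/230 = 2.04 A.

I_p ≈ 2.04 A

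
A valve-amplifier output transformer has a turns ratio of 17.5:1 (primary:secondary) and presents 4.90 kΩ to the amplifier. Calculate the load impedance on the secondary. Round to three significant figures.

Z_s = Z_p/(N_p/N_s)² = 4900/17.5² = 16.0 Ω.

Z_s ≈ 16.0 Ω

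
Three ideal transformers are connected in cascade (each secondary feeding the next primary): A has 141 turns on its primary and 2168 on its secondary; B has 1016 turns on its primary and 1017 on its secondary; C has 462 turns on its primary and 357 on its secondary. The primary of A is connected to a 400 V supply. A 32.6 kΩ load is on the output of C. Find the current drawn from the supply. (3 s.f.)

I_supply ≈ 1.74 A

Secondary of A: V = 400.00 × 2168/141 = 6150.4 V.
Secondary of B: V = 6150.4 × 1017/1016 = 6156.4 V.
Secondary of C: V = 6156.4 × 357/462 = 4757.2 V.
I_load = 4757.2/32600 = 0.14593 A, so P_out = 4757.2 × 0.14593 = 694.21 W.
All ideal ⇒ P_in = P_out, so I_supply = 694.21/400 = 1.74 A.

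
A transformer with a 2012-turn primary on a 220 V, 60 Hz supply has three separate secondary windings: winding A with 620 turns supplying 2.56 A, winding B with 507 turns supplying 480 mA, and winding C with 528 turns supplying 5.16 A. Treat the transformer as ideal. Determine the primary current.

V_A = 220 × 620/2012 = 67.793 V; V_B = 220 × 507/2012 = 55.437 V; V_C = 220 × 528/2012 = 57.734 V.
P_out = V_A I_A + V_B I_B + V_C I_C = 67.793×2.56 + 55.437×0.480 + 57.734×5.16 = 173.55 + 26.610 + 297.91 = 498.07 W.
Ideal ⇒ P_in = P_out, so I_p = P_out/V_p = 498.07/220 = 2.26 A.

I_p ≈ 2.26 A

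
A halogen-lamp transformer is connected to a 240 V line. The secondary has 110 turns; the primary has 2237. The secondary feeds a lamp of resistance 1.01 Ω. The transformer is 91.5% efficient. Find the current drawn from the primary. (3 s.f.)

I_p ≈ 0.628 A

V_s = 240 × 110/2237 = 11.802 V.
I_s = V_s/R = 11.802/1.01 = 11.685 A.
P_out = V_s I_s = 11.802 × 11.685 = 137.90 W.
P_in = P_out/η = 137.90/0.915 = 150.71 W.
I_p = P_in/V_p = 150.71/240 = 0.628 A.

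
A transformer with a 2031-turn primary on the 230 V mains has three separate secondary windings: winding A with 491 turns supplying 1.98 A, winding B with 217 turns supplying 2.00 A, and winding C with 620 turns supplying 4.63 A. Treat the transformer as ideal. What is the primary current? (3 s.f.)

V_A = 230 × 491/2031 = 55.603 V; V_B = 230 × 217/2031 = 24.574 V; V_C = 230 × 620/2031 = 70.212 V.
P_out = V_A I_A + V_B I_B + V_C I_C = 55.603×1.98 + 24.574×2.00 + 70.212×4.63 = 110.09 + 49.148 + 325.08 = 484.32 W.
Ideal ⇒ P_in = P_out, so I_p = P_out/V_p = 484.32/230 = 2.11 A.

I_p ≈ 2.11 A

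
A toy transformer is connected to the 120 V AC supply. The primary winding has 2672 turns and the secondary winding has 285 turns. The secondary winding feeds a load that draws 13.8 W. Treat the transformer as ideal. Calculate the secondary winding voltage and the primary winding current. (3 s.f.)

V_s ≈ 12.8 V, I_p ≈ 0.115 A

V_s = V_p × N_s/N_p = 120 × 285/2672 = 12.799 V.
I_s = P/V_s = 13.8/12.799 = 1.0782 A.
I_p = I_s × N_s/N_p = 1.0782 × 285/2672 = 0.115 A.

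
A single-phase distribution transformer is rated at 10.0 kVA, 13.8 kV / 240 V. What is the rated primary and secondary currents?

I_p ≈ 0.725 A, I_s ≈ 41.7 A

I_p = S/V_p = 10000/13800 = 0.725 A.
I_s = S/V_s = 10000/240 = 41.7 A.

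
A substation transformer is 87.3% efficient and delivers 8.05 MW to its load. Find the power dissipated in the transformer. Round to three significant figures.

P_loss ≈ 1.17×10^6 W

P_in = P_out/η = 8.05×10^6/0.873 = 9.22108×10^6 W.
P_loss = P_in − P_out = 9.22108×10^6 − 8.05×10^6 = 1.17×10^6 W.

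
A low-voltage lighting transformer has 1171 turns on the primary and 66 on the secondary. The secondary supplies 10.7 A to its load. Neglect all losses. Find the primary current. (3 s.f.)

For an ideal transformer I_p/I_s = N_s/N_p, so I_p = 10.7 × 66/1171 = 0.603 A.

I_p ≈ 0.603 A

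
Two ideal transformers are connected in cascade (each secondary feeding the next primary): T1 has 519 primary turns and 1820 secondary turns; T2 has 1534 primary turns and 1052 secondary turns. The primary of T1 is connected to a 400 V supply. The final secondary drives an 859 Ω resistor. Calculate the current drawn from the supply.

After T1: V = 400.00 × 1820/519 = 1402.7 V.
After T2: V = 1402.7 × 1052/1534 = 961.95 V.
I_load = 961.95/859 = 1.1199 A, so P_out = 961.95 × 1.1199 = 1077.2 W.
All ideal ⇒ P_in = P_out, so I_supply = 1077.2/400 = 2.69 A.

I_supply ≈ 2.69 A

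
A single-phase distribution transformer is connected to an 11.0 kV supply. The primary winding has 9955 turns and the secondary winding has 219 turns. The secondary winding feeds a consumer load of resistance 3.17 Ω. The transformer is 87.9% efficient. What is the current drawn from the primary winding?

I_p ≈ 1.91 A

V_s = 11000 × 219/9955 = 241.99 V.
I_s = V_s/R = 241.99/3.17 = 76.337 A.
P_out = V_s I_s = 241.99 × 76.337 = 18473 W.
P_in = P_out/η = 18473/0.879 = 21016 W.
I_p = P_in/V_p = 21016/11000 = 1.91 A.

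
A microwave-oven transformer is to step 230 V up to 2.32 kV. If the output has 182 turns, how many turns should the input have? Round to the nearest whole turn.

N_in = 18 turns

N_in/N_out = V_in/V_out, so N_in = 182 × 230/2320 = 18.0 ≈ 18 turns.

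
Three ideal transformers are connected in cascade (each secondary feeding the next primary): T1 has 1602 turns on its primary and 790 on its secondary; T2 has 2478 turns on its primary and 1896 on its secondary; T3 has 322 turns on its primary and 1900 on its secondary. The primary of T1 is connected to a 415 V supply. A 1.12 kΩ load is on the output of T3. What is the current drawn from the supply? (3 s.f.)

I_supply ≈ 1.84 A

After T1: V = 415.00 × 790/1602 = 204.65 V.
After T2: V = 204.65 × 1896/2478 = 156.58 V.
After T3: V = 156.58 × 1900/322 = 923.95 V.
I_load = 923.95/1120 = 0.82495 A, so P_out = 923.95 × 0.82495 = 762.21 W.
All ideal ⇒ P_in = P_out, so I_supply = 762.21/415 = 1.84 A.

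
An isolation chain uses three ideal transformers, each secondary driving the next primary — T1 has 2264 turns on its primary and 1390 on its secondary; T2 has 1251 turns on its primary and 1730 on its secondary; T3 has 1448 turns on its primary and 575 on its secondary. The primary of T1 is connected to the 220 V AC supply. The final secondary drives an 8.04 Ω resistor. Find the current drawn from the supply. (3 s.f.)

I_supply ≈ 3.11 A

After T1: V = 220.00 × 1390/2264 = 135.07 V.
After T2: V = 135.07 × 1730/1251 = 186.79 V.
After T3: V = 186.79 × 575/1448 = 74.174 V.
I_load = 74.174/8.04 = 9.2256 A, so P_out = 74.174 × 9.2256 = 684.29 W.
All ideal ⇒ P_in = P_out, so I_supply = 684.29/220 = 3.11 A.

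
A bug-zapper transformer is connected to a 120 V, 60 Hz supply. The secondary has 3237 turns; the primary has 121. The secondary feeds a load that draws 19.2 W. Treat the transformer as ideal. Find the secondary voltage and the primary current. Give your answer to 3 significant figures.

V_s = V_p × N_s/N_p = 120 × 3237/121 = 3210.2 V.
I_s = P/V_s = 19.2/3210.2 = 0.0059808 A.
I_p = I_s × N_s/N_p = 0.0059808 × 3237/121 = 0.160 A.

V_s ≈ 3210 V, I_p ≈ 0.160 A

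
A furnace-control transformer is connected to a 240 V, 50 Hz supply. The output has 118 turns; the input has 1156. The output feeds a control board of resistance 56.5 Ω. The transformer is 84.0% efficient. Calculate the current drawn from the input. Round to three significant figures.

I_in ≈ 0.0527 A

V_out = 240 × 118/1156 = 24.498 V.
I_out = V_out/R = 24.498/56.5 = 0.43360 A.
P_out = V_out I_out = 24.498 × 0.43360 = 10.622 W.
P_in = P_out/η = 10.622/0.840 = 12.646 W.
I_in = P_in/V_in = 12.646/240 = 0.0527 A.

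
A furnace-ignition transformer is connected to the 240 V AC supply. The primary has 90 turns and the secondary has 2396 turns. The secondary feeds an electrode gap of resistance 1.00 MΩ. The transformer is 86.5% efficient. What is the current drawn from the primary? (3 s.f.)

I_p ≈ 0.197 A

V_s = 240 × 2396/90 = 6389.3 V.
I_s = V_s/R = 6389.3/(1.00×10^6) = 0.0063893 A.
P_out = V_s I_s = 6389.3 × 0.0063893 = 40.824 W.
P_in = P_out/η = 40.824/0.865 = 47.195 W.
I_p = P_in/V_p = 47.195/240 = 0.197 A.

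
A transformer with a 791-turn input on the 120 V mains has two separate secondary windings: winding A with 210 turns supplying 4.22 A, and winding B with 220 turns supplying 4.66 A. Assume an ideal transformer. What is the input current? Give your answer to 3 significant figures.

I_in ≈ 2.42 A

V_A = 120 × 210/791 = 31.858 V; V_B = 120 × 220/791 = 33.375 V.
P_out = V_A I_A + V_B I_B = 31.858×4.22 + 33.375×4.66 = 134.44 + 155.53 = 289.97 W.
Ideal ⇒ P_in = P_out, so I_in = P_out/V_in = 289.97/120 = 2.42 A.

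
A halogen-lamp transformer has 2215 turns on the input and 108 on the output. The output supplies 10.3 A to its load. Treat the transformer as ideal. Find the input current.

For an ideal transformer I_in/I_out = N_out/N_in, so I_in = 10.3 × 108/2215 = 0.502 A.

I_in ≈ 0.502 A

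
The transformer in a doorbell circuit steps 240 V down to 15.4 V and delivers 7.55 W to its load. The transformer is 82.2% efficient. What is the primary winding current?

P_in = P_out/η = 7.55/0.822 = 9.1849 W.
I_p = P_in/V_p = 9.1849/240 = 0.0383 A.

I_p ≈ 0.0383 A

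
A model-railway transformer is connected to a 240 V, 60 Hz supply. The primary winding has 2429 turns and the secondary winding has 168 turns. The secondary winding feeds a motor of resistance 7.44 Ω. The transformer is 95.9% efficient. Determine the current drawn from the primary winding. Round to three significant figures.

V_s = 240 × 168/2429 = 16.599 V.
I_s = V_s/R = 16.599/7.44 = 2.2311 A.
P_out = V_s I_s = 16.599 × 2.2311 = 37.035 W.
P_in = P_out/η = 37.035/0.959 = 38.618 W.
I_p = P_in/V_p = 38.618/240 = 0.161 A.

I_p ≈ 0.161 A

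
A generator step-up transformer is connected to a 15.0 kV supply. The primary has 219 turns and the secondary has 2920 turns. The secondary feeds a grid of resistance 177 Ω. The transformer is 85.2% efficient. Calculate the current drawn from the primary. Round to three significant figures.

V_s = 15000 × 2920/219 = 200000 V.
I_s = V_s/R = 200000/177 = 1129.9 A.
P_out = V_s I_s = 200000 × 1129.9 = 2.2599×10^8 W.
P_in = P_out/η = 2.2599×10^8/0.852 = 2.6524×10^8 W.
I_p = P_in/V_p = 2.6524×10^8/15000 = 17700 A.

I_p ≈ 17700 A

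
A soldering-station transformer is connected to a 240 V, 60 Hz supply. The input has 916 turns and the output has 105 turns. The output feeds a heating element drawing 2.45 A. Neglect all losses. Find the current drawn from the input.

I_in ≈ 0.281 A

For an ideal transformer I_in N_in = I_out N_out, so I_in = 2.45 × 105/916 = 0.281 A.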